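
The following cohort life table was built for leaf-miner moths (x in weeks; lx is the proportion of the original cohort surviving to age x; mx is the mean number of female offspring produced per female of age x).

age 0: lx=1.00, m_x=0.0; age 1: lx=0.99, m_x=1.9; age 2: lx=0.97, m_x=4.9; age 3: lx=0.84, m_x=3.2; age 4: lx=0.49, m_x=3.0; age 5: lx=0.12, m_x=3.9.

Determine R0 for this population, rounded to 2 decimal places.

lx·mx by age: 0, 1.881, 4.753, 2.688, 1.47, 0.468
R0 = Σ lx·mx = 11.26 → 11.26

11.26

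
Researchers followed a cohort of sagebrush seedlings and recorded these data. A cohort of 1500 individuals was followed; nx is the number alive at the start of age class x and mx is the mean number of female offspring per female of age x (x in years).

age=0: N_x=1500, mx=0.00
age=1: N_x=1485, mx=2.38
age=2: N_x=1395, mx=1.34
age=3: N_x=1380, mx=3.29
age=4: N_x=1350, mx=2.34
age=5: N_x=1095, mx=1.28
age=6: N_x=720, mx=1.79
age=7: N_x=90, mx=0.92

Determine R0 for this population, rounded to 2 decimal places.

10.58

lx = nx/n0 = nx/1500: 1, 0.99, 0.93, 0.92, 0.9, 0.73, 0.48, 0.06
lx·mx by age: 0, 2.3562, 1.2462, 3.0268, 2.106, 0.9344, 0.8592, 0.0552
R0 = Σ lx·mx = 10.584 → 10.58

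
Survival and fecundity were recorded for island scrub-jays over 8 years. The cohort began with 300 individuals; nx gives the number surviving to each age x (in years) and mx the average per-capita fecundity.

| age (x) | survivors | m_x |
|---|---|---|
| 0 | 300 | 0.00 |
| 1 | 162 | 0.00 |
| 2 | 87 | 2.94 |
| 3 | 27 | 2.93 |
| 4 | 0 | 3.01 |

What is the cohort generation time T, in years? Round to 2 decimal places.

lx = nx/n0 = nx/300: 1, 0.54, 0.29, 0.09, 0
lx·mx: 0, 0, 0.8526, 0.2637, 0 → R0 = 1.1163
x·lx·mx: 0, 0, 1.7052, 0.7911, 0 → Σ = 2.4963
T = 2.4963 / 1.1163 = 2.236227… → 2.24

2.24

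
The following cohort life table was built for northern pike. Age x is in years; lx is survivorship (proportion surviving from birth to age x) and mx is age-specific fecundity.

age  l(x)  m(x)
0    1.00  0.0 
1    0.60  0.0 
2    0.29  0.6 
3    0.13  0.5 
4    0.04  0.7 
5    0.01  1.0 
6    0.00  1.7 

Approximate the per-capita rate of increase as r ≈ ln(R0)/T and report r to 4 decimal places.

R0 = Σ lx·mx = 0 + 0 + 0.174 + 0.065 + 0.028 + 0.01 + 0 = 0.277
Σ x·lx·mx = 0.705; T = 0.705/0.277 = 2.54513…
r ≈ ln(R0)/T = ln(0.277)/2.54513… = -0.504391… → -0.5044

-0.5044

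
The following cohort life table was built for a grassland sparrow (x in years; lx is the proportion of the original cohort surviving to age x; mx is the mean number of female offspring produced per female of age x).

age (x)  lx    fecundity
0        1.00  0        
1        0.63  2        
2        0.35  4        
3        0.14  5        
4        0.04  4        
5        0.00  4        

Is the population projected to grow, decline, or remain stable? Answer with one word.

growing

R0 = Σ lx·mx = 0 + 1.26 + 1.4 + 0.7 + 0.16 + 0 = 3.52
R0 > 1, so the population is growing.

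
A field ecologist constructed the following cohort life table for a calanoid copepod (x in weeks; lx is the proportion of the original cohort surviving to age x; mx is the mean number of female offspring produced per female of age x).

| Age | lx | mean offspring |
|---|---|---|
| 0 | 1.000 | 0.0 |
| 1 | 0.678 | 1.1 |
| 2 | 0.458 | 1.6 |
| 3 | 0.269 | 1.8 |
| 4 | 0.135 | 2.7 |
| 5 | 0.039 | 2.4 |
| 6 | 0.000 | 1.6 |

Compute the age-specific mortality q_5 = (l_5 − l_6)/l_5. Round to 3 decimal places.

1.000

q_5 = (l_5 − l_6) / l_5 = (0.039 − 0) / 0.039
     = 0.039 / 0.039 = 1 → 1.000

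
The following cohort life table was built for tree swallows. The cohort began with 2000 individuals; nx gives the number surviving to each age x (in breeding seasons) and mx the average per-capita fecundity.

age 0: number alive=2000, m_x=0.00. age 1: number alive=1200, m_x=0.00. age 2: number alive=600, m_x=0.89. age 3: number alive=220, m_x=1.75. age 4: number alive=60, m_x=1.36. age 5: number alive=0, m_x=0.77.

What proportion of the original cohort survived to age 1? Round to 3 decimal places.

l_1 = n_1/n_0 = 1200/2000 = 0.6 → 0.600

0.600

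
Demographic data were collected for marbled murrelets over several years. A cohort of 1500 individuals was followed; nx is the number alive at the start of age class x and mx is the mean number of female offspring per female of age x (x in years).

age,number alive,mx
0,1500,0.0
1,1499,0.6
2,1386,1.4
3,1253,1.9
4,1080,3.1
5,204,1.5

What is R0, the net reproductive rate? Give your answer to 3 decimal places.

lx = nx/n0 = nx/1500: 1, 0.99933…, 0.924, 0.83533…, 0.72, 0.136
lx·mx by age: 0, 0.5996…, 1.2936, 1.587133…, 2.232, 0.204
R0 = Σ lx·mx = 5.916333… → 5.916

5.916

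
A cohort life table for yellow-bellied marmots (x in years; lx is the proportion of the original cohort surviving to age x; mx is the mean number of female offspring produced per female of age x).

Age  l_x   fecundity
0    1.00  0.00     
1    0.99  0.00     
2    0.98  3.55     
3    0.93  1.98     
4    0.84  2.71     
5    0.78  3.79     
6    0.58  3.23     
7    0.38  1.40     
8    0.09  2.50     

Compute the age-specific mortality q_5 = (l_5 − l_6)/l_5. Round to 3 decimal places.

0.256

q_5 = (l_5 − l_6) / l_5 = (0.78 − 0.58) / 0.78
     = 0.2 / 0.78 = 0.25641… → 0.256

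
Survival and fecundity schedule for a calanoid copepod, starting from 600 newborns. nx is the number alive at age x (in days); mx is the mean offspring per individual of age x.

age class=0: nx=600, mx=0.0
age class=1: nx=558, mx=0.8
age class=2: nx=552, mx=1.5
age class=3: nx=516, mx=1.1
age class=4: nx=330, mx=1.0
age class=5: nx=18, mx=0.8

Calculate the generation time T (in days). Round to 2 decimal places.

2.38

lx = nx/n0 = nx/600: 1, 0.93, 0.92, 0.86, 0.55, 0.03
lx·mx: 0, 0.744, 1.38, 0.946, 0.55, 0.024 → R0 = 3.644
x·lx·mx: 0, 0.744, 2.76, 2.838, 2.2, 0.12 → Σ = 8.662
T = 8.662 / 3.644 = 2.377058… → 2.38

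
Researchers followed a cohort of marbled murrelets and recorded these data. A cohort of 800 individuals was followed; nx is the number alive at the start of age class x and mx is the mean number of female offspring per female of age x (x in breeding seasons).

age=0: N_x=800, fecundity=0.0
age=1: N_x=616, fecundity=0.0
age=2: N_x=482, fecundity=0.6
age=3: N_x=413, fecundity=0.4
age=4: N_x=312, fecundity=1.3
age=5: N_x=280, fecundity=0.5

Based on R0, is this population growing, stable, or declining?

growing

lx = nx/n0 = nx/800: 1, 0.77, 0.6025, 0.51625, 0.39, 0.35
R0 = Σ lx·mx = 0 + 0 + 0.3615 + 0.2065 + 0.507 + 0.175 = 1.25
R0 > 1, so the population is growing.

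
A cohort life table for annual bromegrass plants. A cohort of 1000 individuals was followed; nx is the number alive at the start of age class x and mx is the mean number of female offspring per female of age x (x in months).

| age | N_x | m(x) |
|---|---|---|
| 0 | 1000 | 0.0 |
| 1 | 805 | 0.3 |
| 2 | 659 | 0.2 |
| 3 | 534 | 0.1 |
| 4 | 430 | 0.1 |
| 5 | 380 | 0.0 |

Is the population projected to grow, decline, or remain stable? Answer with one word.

lx = nx/n0 = nx/1000: 1, 0.805, 0.659, 0.534, 0.43, 0.38
R0 = Σ lx·mx = 0 + 0.2415 + 0.1318 + 0.0534 + 0.043 + 0 = 0.4697
R0 < 1, so the population is declining.

declining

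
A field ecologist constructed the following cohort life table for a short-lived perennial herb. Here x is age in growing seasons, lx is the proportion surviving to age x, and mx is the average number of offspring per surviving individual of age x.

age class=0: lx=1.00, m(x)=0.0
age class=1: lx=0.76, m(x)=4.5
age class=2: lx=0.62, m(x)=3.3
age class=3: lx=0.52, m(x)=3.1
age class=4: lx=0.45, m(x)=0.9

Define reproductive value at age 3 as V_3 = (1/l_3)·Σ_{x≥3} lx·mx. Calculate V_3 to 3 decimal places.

lx·mx for x ≥ 3: 1.612, 0.405 → sum = 2.017
V_3 = 2.017 / l_3 = 2.017 / 0.52 = 3.878846… → 3.879

3.879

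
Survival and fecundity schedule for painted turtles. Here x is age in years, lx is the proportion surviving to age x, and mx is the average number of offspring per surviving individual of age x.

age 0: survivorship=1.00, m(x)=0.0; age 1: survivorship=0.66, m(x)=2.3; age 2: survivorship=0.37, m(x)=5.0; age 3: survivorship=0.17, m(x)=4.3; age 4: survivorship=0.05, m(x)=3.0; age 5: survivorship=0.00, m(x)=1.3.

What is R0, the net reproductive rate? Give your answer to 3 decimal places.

lx·mx by age: 0, 1.518, 1.85, 0.731, 0.15, 0
R0 = Σ lx·mx = 4.249 → 4.249

4.249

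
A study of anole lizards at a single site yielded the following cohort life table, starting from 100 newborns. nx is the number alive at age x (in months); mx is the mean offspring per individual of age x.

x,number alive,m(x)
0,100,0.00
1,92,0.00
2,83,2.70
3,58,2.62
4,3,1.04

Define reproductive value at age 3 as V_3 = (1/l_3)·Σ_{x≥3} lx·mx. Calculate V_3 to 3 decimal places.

lx = nx/n0 = nx/100: 1, 0.92, 0.83, 0.58, 0.03
lx·mx for x ≥ 3: 1.5196, 0.0312 → sum = 1.5508
V_3 = 1.5508 / l_3 = 1.5508 / 0.58 = 2.673793… → 2.674

2.674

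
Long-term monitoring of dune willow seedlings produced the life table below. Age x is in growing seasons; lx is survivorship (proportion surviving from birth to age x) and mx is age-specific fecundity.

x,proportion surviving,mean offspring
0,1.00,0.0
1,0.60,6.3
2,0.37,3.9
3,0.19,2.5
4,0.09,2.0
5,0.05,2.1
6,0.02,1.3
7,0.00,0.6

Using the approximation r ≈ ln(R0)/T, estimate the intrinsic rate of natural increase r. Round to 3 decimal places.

R0 = Σ lx·mx = 0 + 3.78 + 1.443 + 0.475 + 0.18 + 0.105 + 0.026 + 0 = 6.009
Σ x·lx·mx = 9.492; T = 9.492/6.009 = 1.57963…
r ≈ ln(R0)/T = ln(6.009)/1.57963… = 1.13524… → 1.135

1.135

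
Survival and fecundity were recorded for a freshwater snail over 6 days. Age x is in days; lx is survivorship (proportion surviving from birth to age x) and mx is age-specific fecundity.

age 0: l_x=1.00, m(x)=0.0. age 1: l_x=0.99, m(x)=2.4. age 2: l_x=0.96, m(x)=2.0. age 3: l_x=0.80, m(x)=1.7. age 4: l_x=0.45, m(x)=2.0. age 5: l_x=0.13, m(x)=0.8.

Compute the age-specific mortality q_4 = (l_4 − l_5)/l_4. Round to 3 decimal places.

0.711

q_4 = (l_4 − l_5) / l_4 = (0.45 − 0.13) / 0.45
     = 0.32 / 0.45 = 0.711111… → 0.711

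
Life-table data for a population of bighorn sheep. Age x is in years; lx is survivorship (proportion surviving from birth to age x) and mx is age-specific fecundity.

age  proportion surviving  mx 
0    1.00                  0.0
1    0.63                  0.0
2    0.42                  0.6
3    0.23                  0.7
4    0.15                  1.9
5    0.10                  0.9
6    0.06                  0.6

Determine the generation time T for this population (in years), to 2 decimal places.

lx·mx: 0, 0, 0.252, 0.161, 0.285, 0.09, 0.036 → R0 = 0.824
x·lx·mx: 0, 0, 0.504, 0.483, 1.14, 0.45, 0.216 → Σ = 2.793
T = 2.793 / 0.824 = 3.389563… → 3.39

3.39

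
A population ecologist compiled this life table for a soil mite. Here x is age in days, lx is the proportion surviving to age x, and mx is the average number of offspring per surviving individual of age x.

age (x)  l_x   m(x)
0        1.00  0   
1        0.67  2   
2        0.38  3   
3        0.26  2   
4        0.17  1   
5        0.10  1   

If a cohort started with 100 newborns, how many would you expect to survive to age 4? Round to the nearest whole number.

17

Expected survivors = N0 · l_4 = 100 × 0.17 = 17 → 17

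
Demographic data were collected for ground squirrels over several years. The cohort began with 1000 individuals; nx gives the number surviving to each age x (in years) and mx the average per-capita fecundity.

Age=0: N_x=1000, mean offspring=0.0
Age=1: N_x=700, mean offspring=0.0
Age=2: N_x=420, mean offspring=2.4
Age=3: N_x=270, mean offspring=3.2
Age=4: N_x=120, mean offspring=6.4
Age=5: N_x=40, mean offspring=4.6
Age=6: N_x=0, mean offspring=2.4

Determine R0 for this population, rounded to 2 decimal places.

2.82

lx = nx/n0 = nx/1000: 1, 0.7, 0.42, 0.27, 0.12, 0.04, 0
lx·mx by age: 0, 0, 1.008, 0.864, 0.768, 0.184, 0
R0 = Σ lx·mx = 2.824 → 2.82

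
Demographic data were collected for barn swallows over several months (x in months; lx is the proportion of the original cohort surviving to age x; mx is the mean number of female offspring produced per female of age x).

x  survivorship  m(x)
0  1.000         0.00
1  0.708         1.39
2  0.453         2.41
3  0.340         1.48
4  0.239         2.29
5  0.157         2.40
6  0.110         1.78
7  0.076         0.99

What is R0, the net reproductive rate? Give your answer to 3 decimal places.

3.774

lx·mx by age: 0, 0.98412, 1.09173, 0.5032, 0.54731, 0.3768, 0.1958, 0.07524
R0 = Σ lx·mx = 3.7742 → 3.774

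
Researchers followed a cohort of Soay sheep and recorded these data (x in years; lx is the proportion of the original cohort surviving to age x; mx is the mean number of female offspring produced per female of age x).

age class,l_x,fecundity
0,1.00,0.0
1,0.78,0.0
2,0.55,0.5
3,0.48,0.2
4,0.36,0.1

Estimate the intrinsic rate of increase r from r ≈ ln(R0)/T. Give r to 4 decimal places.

R0 = Σ lx·mx = 0 + 0 + 0.275 + 0.096 + 0.036 = 0.407
Σ x·lx·mx = 0.982; T = 0.982/0.407 = 2.41278…
r ≈ ln(R0)/T = ln(0.407)/2.41278… = -0.372576… → -0.3726

-0.3726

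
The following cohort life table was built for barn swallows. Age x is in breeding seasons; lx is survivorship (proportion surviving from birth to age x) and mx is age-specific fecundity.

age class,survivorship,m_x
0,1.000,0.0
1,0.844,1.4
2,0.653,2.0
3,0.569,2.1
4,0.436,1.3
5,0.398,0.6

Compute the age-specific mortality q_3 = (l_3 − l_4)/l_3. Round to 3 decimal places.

0.234

q_3 = (l_3 − l_4) / l_3 = (0.569 − 0.436) / 0.569
     = 0.133 / 0.569 = 0.233743… → 0.234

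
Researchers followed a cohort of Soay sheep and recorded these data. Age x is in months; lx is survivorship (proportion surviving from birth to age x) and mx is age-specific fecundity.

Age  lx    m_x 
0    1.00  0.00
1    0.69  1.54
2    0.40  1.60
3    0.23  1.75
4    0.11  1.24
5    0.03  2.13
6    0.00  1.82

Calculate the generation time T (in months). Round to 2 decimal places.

1.92

lx·mx: 0, 1.0626, 0.64, 0.4025, 0.1364, 0.0639, 0 → R0 = 2.3054
x·lx·mx: 0, 1.0626, 1.28, 1.2075, 0.5456, 0.3195, 0 → Σ = 4.4152
T = 4.4152 / 2.3054 = 1.915156… → 1.92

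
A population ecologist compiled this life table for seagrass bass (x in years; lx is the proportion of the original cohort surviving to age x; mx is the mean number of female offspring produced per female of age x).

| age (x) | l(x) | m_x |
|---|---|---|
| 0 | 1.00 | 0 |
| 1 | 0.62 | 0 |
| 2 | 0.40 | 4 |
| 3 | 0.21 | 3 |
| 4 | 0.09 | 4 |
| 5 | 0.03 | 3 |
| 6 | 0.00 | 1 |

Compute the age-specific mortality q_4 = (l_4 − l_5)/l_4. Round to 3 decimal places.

q_4 = (l_4 − l_5) / l_4 = (0.09 − 0.03) / 0.09
     = 0.06 / 0.09 = 0.666667… → 0.667

0.667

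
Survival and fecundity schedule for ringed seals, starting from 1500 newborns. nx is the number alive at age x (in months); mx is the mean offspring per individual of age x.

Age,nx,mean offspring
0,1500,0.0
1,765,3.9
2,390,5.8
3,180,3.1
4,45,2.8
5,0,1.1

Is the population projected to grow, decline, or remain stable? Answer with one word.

lx = nx/n0 = nx/1500: 1, 0.51, 0.26, 0.12, 0.03, 0
R0 = Σ lx·mx = 0 + 1.989 + 1.508 + 0.372 + 0.084 + 0 = 3.953
R0 > 1, so the population is growing.

growing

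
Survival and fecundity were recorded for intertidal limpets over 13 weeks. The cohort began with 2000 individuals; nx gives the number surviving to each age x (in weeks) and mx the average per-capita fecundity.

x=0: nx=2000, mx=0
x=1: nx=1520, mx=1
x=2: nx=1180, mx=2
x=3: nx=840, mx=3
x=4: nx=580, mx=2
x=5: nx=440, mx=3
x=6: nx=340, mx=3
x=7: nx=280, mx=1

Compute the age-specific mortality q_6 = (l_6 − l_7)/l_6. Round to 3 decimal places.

lx = nx/n0 = nx/2000: 1, 0.76, 0.59, 0.42, 0.29, 0.22, 0.17, 0.14
q_6 = (l_6 − l_7) / l_6 = (0.17 − 0.14) / 0.17
     = 0.03 / 0.17 = 0.176471… → 0.176

0.176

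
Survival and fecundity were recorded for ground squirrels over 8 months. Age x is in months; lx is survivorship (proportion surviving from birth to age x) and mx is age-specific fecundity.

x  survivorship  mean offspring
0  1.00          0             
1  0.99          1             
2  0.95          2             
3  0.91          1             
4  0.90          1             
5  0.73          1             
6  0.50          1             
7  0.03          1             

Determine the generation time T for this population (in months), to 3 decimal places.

3.017

lx·mx: 0, 0.99, 1.9, 0.91, 0.9, 0.73, 0.5, 0.03 → R0 = 5.96
x·lx·mx: 0, 0.99, 3.8, 2.73, 3.6, 3.65, 3, 0.21 → Σ = 17.98
T = 17.98 / 5.96 = 3.016779… → 3.017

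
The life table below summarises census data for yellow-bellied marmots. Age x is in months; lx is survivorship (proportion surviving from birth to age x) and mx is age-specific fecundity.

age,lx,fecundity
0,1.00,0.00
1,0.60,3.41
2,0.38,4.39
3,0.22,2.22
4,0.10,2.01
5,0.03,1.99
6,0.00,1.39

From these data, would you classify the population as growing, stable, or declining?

growing

R0 = Σ lx·mx = 0 + 2.046 + 1.6682 + 0.4884 + 0.201 + 0.0597 + 0 = 4.4633
R0 > 1, so the population is growing.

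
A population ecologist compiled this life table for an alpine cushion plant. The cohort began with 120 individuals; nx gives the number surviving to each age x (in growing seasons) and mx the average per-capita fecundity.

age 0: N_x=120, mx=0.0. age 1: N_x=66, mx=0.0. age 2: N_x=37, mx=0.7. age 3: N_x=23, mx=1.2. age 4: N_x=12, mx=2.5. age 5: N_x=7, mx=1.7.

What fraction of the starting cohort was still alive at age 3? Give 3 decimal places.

l_3 = n_3/n_0 = 23/120 = 0.191667… → 0.192

0.192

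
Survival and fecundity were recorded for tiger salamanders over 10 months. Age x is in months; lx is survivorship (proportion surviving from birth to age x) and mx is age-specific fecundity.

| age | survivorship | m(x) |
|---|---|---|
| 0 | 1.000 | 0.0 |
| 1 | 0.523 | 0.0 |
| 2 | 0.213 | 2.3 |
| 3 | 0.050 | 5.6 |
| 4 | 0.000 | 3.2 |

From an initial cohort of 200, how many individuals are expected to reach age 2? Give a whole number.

Expected survivors = N0 · l_2 = 200 × 0.213 = 42.6 → 43

43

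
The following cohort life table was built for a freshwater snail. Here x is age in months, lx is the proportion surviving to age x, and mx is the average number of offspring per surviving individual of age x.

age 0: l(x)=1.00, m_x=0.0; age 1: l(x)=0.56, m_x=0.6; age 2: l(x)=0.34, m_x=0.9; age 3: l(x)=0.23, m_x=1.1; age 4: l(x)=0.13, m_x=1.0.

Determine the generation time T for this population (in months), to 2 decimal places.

lx·mx: 0, 0.336, 0.306, 0.253, 0.13 → R0 = 1.025
x·lx·mx: 0, 0.336, 0.612, 0.759, 0.52 → Σ = 2.227
T = 2.227 / 1.025 = 2.172683… → 2.17

2.17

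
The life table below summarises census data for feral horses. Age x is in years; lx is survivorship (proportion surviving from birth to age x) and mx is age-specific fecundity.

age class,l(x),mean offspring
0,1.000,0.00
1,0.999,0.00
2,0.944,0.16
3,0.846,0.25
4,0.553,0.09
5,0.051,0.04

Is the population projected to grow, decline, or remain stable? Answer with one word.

R0 = Σ lx·mx = 0 + 0 + 0.15104 + 0.2115 + 0.04977 + 0.00204 = 0.41435
R0 < 1, so the population is declining.

declining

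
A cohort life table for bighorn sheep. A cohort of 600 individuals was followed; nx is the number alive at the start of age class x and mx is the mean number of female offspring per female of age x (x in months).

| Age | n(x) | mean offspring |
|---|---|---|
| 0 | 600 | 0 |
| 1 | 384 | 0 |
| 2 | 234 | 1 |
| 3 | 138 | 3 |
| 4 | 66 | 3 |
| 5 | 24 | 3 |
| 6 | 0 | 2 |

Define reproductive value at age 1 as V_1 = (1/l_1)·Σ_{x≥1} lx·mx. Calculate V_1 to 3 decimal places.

lx = nx/n0 = nx/600: 1, 0.64, 0.39, 0.23, 0.11, 0.04, 0
lx·mx for x ≥ 1: 0, 0.39, 0.69, 0.33, 0.12, 0 → sum = 1.53
V_1 = 1.53 / l_1 = 1.53 / 0.64 = 2.390625 → 2.391

2.391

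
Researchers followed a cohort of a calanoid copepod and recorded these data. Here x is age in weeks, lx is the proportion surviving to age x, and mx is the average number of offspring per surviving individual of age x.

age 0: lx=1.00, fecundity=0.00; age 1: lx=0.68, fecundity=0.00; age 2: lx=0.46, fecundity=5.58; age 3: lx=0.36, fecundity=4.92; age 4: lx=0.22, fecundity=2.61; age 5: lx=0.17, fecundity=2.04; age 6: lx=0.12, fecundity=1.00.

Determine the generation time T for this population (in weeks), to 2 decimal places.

lx·mx: 0, 0, 2.5668, 1.7712, 0.5742, 0.3468, 0.12 → R0 = 5.379
x·lx·mx: 0, 0, 5.1336, 5.3136, 2.2968, 1.734, 0.72 → Σ = 15.198
T = 15.198 / 5.379 = 2.825432… → 2.83

2.83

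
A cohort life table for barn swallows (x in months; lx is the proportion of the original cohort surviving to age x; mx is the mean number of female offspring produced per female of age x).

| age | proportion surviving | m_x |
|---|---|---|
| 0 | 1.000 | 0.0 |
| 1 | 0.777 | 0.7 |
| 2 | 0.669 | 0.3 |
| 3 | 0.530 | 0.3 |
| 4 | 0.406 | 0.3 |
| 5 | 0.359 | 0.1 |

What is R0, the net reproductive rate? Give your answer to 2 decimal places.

1.06

lx·mx by age: 0, 0.5439, 0.2007, 0.159, 0.1218, 0.0359
R0 = Σ lx·mx = 1.0613 → 1.06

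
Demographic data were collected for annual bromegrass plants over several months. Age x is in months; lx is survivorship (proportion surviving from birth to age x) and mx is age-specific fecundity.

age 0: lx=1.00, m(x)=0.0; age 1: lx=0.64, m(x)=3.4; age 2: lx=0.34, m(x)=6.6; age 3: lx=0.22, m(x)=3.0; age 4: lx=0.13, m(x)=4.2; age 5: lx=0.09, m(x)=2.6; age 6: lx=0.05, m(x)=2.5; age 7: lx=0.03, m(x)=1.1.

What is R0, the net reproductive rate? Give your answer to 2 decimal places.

lx·mx by age: 0, 2.176, 2.244, 0.66, 0.546, 0.234, 0.125, 0.033
R0 = Σ lx·mx = 6.018 → 6.02

6.02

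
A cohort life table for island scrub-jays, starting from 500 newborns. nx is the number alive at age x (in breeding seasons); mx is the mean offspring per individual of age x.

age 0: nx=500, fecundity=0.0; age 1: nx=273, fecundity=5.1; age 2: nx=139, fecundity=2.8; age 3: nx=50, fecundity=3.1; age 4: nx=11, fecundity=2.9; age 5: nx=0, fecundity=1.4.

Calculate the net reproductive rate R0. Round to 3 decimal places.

3.937

lx = nx/n0 = nx/500: 1, 0.546, 0.278, 0.1, 0.022, 0
lx·mx by age: 0, 2.7846, 0.7784, 0.31, 0.0638, 0
R0 = Σ lx·mx = 3.9368 → 3.937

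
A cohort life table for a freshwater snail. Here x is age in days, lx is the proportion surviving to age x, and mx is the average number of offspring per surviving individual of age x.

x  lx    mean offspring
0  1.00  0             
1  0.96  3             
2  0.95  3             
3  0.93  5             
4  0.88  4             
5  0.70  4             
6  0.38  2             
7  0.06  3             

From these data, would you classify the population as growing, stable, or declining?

growing

R0 = Σ lx·mx = 0 + 2.88 + 2.85 + 4.65 + 3.52 + 2.8 + 0.76 + 0.18 = 17.64
R0 > 1, so the population is growing.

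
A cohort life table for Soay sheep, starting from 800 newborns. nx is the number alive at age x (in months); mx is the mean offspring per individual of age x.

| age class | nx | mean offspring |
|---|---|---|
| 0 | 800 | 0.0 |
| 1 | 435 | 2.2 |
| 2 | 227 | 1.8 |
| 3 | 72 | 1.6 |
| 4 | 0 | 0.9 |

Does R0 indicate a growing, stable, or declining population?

lx = nx/n0 = nx/800: 1, 0.54375, 0.28375, 0.09, 0
R0 = Σ lx·mx = 0 + 1.19625 + 0.51075 + 0.144 + 0 = 1.851
R0 > 1, so the population is growing.

growing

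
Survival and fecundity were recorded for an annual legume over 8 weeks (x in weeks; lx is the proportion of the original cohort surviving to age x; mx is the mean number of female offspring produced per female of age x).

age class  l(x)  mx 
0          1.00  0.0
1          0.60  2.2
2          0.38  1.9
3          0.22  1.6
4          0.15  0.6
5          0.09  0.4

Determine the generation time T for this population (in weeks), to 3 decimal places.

lx·mx: 0, 1.32, 0.722, 0.352, 0.09, 0.036 → R0 = 2.52
x·lx·mx: 0, 1.32, 1.444, 1.056, 0.36, 0.18 → Σ = 4.36
T = 4.36 / 2.52 = 1.730159… → 1.730

1.730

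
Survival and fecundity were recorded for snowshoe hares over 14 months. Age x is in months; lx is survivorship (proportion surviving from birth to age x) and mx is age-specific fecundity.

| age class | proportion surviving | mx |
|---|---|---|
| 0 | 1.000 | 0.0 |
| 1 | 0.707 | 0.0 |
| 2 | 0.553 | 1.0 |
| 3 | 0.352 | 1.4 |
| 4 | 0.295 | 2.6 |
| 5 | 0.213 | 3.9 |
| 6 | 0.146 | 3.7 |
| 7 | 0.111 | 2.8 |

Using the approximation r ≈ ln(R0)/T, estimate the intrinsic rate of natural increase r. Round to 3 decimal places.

R0 = Σ lx·mx = 0 + 0 + 0.553 + 0.4928 + 0.767 + 0.8307 + 0.5402 + 0.3108 = 3.4945
Σ x·lx·mx = 15.2227; T = 15.2227/3.4945 = 4.35619…
r ≈ ln(R0)/T = ln(3.4945)/4.35619… = 0.28722… → 0.287

0.287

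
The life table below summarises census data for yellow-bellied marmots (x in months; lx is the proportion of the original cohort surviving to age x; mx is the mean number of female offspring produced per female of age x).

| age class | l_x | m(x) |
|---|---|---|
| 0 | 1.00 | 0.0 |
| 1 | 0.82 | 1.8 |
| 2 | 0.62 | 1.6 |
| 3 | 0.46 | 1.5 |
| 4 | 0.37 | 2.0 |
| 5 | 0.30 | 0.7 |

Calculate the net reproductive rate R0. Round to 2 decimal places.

lx·mx by age: 0, 1.476, 0.992, 0.69, 0.74, 0.21
R0 = Σ lx·mx = 4.108 → 4.11

4.11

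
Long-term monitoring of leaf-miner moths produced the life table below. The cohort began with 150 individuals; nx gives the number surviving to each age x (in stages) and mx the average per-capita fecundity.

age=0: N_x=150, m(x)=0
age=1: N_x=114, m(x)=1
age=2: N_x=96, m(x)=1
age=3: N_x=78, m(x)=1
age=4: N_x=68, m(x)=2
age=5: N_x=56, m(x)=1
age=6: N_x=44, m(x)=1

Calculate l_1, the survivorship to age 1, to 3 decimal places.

0.760

l_1 = n_1/n_0 = 114/150 = 0.76 → 0.760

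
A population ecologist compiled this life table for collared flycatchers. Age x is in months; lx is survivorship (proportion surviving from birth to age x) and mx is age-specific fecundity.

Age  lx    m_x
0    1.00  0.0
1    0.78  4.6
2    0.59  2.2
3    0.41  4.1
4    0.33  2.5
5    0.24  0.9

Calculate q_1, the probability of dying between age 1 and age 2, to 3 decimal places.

0.244

q_1 = (l_1 − l_2) / l_1 = (0.78 − 0.59) / 0.78
     = 0.19 / 0.78 = 0.24359… → 0.244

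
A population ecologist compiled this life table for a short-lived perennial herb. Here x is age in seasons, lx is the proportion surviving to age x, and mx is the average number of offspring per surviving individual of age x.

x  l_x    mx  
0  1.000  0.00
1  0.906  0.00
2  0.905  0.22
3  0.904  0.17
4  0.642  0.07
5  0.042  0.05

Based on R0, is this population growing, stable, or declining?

declining

R0 = Σ lx·mx = 0 + 0 + 0.1991 + 0.15368 + 0.04494 + 0.0021 = 0.39982
R0 < 1, so the population is declining.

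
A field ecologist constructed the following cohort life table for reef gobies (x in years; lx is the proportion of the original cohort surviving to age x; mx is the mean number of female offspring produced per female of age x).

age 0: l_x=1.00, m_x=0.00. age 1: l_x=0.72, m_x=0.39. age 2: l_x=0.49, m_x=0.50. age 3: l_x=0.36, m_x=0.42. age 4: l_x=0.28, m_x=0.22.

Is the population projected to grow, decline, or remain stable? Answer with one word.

R0 = Σ lx·mx = 0 + 0.2808 + 0.245 + 0.1512 + 0.0616 = 0.7386
R0 < 1, so the population is declining.

declining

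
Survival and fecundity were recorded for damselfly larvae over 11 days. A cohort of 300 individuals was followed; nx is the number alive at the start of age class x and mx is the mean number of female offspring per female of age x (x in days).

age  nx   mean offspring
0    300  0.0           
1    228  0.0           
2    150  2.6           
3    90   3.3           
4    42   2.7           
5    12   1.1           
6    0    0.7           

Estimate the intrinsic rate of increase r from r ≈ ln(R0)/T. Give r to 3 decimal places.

lx = nx/n0 = nx/300: 1, 0.76, 0.5, 0.3, 0.14, 0.04, 0
R0 = Σ lx·mx = 0 + 0 + 1.3 + 0.99 + 0.378 + 0.044 + 0 = 2.712
Σ x·lx·mx = 7.302; T = 7.302/2.712 = 2.69248…
r ≈ ln(R0)/T = ln(2.712)/2.69248… = 0.37055… → 0.371

0.371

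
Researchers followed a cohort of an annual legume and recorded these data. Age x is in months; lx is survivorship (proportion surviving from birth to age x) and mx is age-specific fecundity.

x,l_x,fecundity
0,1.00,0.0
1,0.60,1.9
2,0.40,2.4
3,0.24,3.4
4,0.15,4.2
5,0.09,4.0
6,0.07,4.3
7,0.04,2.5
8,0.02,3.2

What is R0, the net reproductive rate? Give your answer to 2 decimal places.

lx·mx by age: 0, 1.14, 0.96, 0.816, 0.63, 0.36, 0.301, 0.1, 0.064
R0 = Σ lx·mx = 4.371 → 4.37

4.37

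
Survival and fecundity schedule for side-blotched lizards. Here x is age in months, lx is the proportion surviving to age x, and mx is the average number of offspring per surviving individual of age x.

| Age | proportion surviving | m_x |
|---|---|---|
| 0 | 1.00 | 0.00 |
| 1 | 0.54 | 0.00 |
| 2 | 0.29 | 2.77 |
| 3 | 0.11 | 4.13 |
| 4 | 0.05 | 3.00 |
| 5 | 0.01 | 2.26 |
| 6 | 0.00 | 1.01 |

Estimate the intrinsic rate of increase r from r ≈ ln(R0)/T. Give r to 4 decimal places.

0.1390

R0 = Σ lx·mx = 0 + 0 + 0.8033 + 0.4543 + 0.15 + 0.0226 + 0 = 1.4302
Σ x·lx·mx = 3.6825; T = 3.6825/1.4302 = 2.57481…
r ≈ ln(R0)/T = ln(1.4302)/2.57481… = 0.138967… → 0.1390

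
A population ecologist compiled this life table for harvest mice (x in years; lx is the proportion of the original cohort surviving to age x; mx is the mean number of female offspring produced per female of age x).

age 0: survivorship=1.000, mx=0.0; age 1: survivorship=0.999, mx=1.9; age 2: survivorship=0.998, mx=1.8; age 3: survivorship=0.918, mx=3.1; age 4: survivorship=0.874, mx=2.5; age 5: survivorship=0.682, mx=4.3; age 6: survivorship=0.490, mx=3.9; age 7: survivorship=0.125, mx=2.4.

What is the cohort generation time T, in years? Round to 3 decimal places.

lx·mx: 0, 1.8981, 1.7964, 2.8458, 2.185, 2.9326, 1.911, 0.3 → R0 = 13.8689
x·lx·mx: 0, 1.8981, 3.5928, 8.5374, 8.74, 14.663, 11.466, 2.1 → Σ = 50.9973
T = 50.9973 / 13.8689 = 3.677098… → 3.677

3.677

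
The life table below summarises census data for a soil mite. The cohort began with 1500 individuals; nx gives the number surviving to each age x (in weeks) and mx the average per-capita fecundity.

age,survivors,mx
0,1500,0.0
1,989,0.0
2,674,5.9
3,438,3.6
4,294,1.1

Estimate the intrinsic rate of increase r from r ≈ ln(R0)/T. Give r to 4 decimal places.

0.5742

lx = nx/n0 = nx/1500: 1, 0.65933…, 0.44933…, 0.292, 0.196
R0 = Σ lx·mx = 0 + 0 + 2.65107… + 1.0512 + 0.2156 = 3.917867…
Σ x·lx·mx = 9.318133…; T = 9.318133…/3.917867… = 2.37837…
r ≈ ln(R0)/T = ln(3.917867…)/2.37837… = 0.574153… → 0.5742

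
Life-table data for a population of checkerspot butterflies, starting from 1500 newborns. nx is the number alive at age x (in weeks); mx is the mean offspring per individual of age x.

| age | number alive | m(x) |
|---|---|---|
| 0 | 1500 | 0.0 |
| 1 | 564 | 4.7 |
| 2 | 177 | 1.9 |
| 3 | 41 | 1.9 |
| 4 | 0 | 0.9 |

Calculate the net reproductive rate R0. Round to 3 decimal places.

lx = nx/n0 = nx/1500: 1, 0.376, 0.118, 0.02733…, 0
lx·mx by age: 0, 1.7672, 0.2242, 0.051933…, 0
R0 = Σ lx·mx = 2.043333… → 2.043

2.043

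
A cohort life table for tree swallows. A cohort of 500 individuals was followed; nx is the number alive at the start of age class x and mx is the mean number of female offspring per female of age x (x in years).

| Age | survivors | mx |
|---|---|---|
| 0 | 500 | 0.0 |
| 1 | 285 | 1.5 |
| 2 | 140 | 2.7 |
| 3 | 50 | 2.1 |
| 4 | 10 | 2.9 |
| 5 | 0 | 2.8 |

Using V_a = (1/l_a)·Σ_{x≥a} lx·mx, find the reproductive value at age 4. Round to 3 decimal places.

2.900

lx = nx/n0 = nx/500: 1, 0.57, 0.28, 0.1, 0.02, 0
lx·mx for x ≥ 4: 0.058, 0 → sum = 0.058
V_4 = 0.058 / l_4 = 0.058 / 0.02 = 2.9 → 2.900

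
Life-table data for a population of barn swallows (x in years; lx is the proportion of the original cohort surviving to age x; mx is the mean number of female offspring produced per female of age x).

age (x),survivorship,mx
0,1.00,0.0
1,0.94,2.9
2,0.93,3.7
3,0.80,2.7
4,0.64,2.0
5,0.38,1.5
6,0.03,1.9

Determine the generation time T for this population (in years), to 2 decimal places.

lx·mx: 0, 2.726, 3.441, 2.16, 1.28, 0.57, 0.057 → R0 = 10.234
x·lx·mx: 0, 2.726, 6.882, 6.48, 5.12, 2.85, 0.342 → Σ = 24.4
T = 24.4 / 10.234 = 2.384209… → 2.38

2.38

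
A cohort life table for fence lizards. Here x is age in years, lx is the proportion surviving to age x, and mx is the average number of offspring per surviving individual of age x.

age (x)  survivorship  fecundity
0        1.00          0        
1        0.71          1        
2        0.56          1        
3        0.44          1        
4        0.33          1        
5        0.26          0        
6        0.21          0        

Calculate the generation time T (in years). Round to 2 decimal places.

lx·mx: 0, 0.71, 0.56, 0.44, 0.33, 0, 0 → R0 = 2.04
x·lx·mx: 0, 0.71, 1.12, 1.32, 1.32, 0, 0 → Σ = 4.47
T = 4.47 / 2.04 = 2.191176… → 2.19

2.19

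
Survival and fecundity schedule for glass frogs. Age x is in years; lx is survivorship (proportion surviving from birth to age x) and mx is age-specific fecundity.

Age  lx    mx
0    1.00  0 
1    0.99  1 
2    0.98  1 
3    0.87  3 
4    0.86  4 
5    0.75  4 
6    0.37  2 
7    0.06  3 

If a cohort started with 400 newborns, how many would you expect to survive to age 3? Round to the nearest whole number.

348

Expected survivors = N0 · l_3 = 400 × 0.87 = 348 → 348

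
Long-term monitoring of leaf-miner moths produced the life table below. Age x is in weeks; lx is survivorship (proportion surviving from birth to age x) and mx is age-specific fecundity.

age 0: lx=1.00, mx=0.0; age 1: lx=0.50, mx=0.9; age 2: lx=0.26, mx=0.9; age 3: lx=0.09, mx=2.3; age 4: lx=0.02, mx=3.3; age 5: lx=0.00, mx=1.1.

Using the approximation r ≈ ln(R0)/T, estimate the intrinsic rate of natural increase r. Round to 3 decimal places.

-0.023

R0 = Σ lx·mx = 0 + 0.45 + 0.234 + 0.207 + 0.066 + 0 = 0.957
Σ x·lx·mx = 1.803; T = 1.803/0.957 = 1.88401…
r ≈ ln(R0)/T = ln(0.957)/1.88401… = -0.02333… → -0.023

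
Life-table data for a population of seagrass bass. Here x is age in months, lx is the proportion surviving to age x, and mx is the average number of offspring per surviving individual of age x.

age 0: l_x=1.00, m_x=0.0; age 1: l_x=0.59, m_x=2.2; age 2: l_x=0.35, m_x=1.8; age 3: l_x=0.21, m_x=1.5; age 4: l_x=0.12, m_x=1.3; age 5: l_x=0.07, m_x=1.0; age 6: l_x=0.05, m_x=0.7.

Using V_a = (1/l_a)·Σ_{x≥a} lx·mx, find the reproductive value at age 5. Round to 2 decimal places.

lx·mx for x ≥ 5: 0.07, 0.035 → sum = 0.105
V_5 = 0.105 / l_5 = 0.105 / 0.07 = 1.5 → 1.50

1.50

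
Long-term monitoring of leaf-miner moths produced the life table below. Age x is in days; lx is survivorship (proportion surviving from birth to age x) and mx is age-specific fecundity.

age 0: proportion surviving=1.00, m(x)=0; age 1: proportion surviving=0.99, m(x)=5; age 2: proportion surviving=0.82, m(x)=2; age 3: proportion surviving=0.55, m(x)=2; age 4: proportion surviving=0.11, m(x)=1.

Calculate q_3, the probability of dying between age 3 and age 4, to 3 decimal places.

q_3 = (l_3 − l_4) / l_3 = (0.55 − 0.11) / 0.55
     = 0.44 / 0.55 = 0.8 → 0.800

0.800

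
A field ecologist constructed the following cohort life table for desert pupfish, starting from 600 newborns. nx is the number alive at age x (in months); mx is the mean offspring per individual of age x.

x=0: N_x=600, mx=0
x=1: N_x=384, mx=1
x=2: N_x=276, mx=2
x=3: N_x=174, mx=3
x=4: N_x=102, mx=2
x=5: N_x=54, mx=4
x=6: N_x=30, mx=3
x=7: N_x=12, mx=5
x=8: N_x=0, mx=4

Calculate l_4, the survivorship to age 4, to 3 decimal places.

l_4 = n_4/n_0 = 102/600 = 0.17 → 0.170

0.170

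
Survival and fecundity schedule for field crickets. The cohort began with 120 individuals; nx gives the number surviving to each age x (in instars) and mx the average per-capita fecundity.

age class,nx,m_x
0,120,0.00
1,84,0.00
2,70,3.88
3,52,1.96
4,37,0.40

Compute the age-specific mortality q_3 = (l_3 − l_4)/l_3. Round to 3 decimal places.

0.288

lx = nx/n0 = nx/120: 1, 0.7, 0.58333…, 0.43333…, 0.30833…
q_3 = (l_3 − l_4) / l_3 = (0.433333… − 0.308333…) / 0.433333…
     = 0.125… / 0.433333… = 0.288462… → 0.288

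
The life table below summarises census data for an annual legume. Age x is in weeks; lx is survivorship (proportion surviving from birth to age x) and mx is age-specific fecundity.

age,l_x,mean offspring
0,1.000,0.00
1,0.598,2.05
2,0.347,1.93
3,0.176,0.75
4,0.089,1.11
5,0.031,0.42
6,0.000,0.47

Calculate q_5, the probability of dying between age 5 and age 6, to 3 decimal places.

1.000

q_5 = (l_5 − l_6) / l_5 = (0.031 − 0) / 0.031
     = 0.031 / 0.031 = 1 → 1.000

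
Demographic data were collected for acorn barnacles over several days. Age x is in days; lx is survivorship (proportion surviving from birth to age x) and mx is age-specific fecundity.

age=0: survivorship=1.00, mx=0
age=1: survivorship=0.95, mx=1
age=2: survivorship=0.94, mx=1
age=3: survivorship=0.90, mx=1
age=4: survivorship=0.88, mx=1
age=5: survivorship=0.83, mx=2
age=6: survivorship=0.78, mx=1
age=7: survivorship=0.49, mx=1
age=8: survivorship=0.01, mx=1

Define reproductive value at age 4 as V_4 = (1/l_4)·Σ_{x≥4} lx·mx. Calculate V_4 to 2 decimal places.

4.34

lx·mx for x ≥ 4: 0.88, 1.66, 0.78, 0.49, 0.01 → sum = 3.82
V_4 = 3.82 / l_4 = 3.82 / 0.88 = 4.340909… → 4.34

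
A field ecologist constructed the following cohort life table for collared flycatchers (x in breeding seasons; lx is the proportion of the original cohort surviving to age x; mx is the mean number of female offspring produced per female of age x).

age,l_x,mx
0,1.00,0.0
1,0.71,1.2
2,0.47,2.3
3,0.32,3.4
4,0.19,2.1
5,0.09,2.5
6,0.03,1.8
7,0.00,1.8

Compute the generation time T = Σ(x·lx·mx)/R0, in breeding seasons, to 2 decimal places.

2.52

lx·mx: 0, 0.852, 1.081, 1.088, 0.399, 0.225, 0.054, 0 → R0 = 3.699
x·lx·mx: 0, 0.852, 2.162, 3.264, 1.596, 1.125, 0.324, 0 → Σ = 9.323
T = 9.323 / 3.699 = 2.520411… → 2.52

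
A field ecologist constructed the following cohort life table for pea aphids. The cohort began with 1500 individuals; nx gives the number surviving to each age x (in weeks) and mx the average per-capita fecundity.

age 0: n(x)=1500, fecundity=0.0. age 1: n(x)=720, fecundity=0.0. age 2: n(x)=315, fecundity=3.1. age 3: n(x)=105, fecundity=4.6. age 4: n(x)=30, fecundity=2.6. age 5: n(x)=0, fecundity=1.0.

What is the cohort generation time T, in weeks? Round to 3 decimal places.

2.416

lx = nx/n0 = nx/1500: 1, 0.48, 0.21, 0.07, 0.02, 0
lx·mx: 0, 0, 0.651, 0.322, 0.052, 0 → R0 = 1.025
x·lx·mx: 0, 0, 1.302, 0.966, 0.208, 0 → Σ = 2.476
T = 2.476 / 1.025 = 2.41561… → 2.416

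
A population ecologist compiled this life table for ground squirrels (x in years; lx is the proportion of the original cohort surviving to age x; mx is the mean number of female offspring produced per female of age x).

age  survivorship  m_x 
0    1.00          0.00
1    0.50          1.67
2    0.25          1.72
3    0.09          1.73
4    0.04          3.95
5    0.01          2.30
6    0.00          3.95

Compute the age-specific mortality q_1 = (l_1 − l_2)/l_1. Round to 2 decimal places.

0.50

q_1 = (l_1 − l_2) / l_1 = (0.5 − 0.25) / 0.5
     = 0.25 / 0.5 = 0.5 → 0.50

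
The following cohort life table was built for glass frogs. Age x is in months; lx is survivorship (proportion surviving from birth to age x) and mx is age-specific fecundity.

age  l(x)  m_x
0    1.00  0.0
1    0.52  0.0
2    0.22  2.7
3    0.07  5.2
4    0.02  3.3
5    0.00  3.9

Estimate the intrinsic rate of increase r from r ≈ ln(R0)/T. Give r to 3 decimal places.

R0 = Σ lx·mx = 0 + 0 + 0.594 + 0.364 + 0.066 + 0 = 1.024
Σ x·lx·mx = 2.544; T = 2.544/1.024 = 2.48438…
r ≈ ln(R0)/T = ln(1.024)/2.48438… = 0.00955… → 0.010

0.010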